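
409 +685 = 1094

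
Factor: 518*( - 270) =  - 2^2 * 3^3*5^1*7^1*37^1 = - 139860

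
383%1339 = 383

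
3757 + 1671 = 5428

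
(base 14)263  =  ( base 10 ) 479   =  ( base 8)737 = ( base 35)DO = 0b111011111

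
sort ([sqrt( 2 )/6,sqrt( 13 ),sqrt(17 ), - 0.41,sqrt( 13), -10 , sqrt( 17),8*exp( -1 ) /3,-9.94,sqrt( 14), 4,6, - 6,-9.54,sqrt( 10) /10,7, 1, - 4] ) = [ - 10, - 9.94, - 9.54, -6,- 4,- 0.41,sqrt( 2 )/6,sqrt(10 ) /10, 8*exp( - 1 ) /3,1,  sqrt(13),sqrt( 13),sqrt(14),4 , sqrt (17),sqrt(  17),6, 7]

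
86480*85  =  7350800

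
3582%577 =120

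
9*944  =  8496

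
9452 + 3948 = 13400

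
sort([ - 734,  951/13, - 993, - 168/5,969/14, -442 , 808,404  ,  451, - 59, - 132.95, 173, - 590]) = [-993, - 734 , - 590, - 442, - 132.95, - 59, - 168/5,969/14,951/13,173,  404 , 451,808 ] 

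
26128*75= 1959600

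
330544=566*584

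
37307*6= 223842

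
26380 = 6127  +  20253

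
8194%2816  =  2562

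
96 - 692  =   - 596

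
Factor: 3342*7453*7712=2^6*3^1*29^1*241^1*257^1*557^1 = 192089925312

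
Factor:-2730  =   - 2^1*3^1*5^1*7^1*13^1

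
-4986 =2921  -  7907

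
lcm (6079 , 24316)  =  24316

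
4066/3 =1355 + 1/3 = 1355.33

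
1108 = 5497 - 4389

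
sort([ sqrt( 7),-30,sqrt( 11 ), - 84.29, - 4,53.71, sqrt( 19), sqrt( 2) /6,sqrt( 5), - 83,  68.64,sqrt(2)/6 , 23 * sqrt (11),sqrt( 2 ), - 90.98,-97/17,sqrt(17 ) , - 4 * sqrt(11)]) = [ - 90.98, - 84.29,  -  83,-30, - 4*sqrt( 11 ),-97/17,-4,sqrt( 2) /6,sqrt( 2 ) /6,sqrt(2 ) , sqrt( 5), sqrt(7 ),sqrt( 11 ),sqrt( 17 ),  sqrt (19 ), 53.71,68.64,23 * sqrt( 11)]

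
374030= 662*565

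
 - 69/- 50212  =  69/50212 = 0.00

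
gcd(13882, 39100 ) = 2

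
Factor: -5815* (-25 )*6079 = 883734625 = 5^3*1163^1*6079^1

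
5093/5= 1018+3/5 = 1018.60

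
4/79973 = 4/79973 = 0.00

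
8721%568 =201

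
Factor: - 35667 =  - 3^3*1321^1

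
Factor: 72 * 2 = 144=2^4*3^2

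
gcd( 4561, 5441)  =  1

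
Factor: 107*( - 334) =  - 2^1*107^1*167^1 = - 35738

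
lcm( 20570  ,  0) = 0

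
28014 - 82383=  - 54369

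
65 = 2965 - 2900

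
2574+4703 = 7277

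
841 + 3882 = 4723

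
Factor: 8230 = 2^1*5^1*823^1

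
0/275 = 0 = 0.00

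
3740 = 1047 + 2693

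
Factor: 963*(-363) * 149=-52085781=- 3^3*11^2*107^1*149^1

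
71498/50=1429  +  24/25 = 1429.96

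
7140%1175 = 90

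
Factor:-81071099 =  - 47^1*73^1*23629^1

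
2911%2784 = 127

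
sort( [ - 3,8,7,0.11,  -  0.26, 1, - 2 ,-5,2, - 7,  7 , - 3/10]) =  [ -7, - 5, - 3, - 2, - 3/10, - 0.26,0.11, 1, 2, 7, 7,8]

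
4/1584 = 1/396  =  0.00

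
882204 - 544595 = 337609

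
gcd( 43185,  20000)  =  5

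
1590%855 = 735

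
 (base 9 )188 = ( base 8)241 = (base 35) 4l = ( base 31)56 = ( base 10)161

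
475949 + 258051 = 734000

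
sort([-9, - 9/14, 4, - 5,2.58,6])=[-9,-5, -9/14,2.58,4, 6] 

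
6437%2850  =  737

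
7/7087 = 7/7087 = 0.00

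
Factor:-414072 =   -  2^3*3^6*71^1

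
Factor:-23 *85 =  - 1955 = - 5^1*17^1 * 23^1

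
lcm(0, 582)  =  0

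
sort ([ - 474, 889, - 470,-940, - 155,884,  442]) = [ - 940,-474, - 470, - 155,  442, 884,889 ]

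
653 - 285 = 368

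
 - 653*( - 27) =17631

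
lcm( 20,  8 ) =40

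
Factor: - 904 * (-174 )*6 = 2^5*3^2 * 29^1*113^1 = 943776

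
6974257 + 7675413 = 14649670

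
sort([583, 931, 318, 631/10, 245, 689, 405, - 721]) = [ - 721, 631/10,  245, 318,  405,583, 689, 931 ]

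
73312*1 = 73312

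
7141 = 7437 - 296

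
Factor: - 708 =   -  2^2*3^1 * 59^1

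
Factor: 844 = 2^2*211^1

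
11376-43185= -31809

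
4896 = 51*96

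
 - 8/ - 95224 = 1/11903 = 0.00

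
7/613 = 7/613= 0.01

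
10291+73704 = 83995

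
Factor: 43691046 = 2^1*3^1*7^2 * 148609^1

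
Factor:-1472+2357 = 885 = 3^1 * 5^1*59^1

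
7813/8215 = 7813/8215 = 0.95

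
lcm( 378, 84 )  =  756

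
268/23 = 268/23 = 11.65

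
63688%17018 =12634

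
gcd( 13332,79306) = 2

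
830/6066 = 415/3033 = 0.14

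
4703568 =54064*87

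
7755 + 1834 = 9589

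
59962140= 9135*6564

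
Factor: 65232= 2^4*3^3*151^1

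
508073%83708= 5825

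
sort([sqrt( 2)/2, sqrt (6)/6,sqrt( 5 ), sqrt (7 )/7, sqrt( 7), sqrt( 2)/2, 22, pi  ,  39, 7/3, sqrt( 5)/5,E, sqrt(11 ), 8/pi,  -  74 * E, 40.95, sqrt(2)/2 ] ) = [-74*E, sqrt( 7 ) /7, sqrt(6)/6, sqrt( 5 ) /5, sqrt(2) /2,sqrt(2 ) /2, sqrt( 2)/2, sqrt (5)  ,  7/3, 8/pi , sqrt (7), E,pi,sqrt ( 11), 22, 39, 40.95]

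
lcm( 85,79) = 6715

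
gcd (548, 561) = 1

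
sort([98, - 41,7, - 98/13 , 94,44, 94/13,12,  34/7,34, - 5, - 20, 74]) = [ - 41 , - 20, - 98/13, - 5,34/7, 7,  94/13,12, 34,44, 74,94,98 ] 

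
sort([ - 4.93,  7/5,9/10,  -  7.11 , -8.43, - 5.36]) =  [ - 8.43,-7.11, - 5.36, - 4.93, 9/10, 7/5]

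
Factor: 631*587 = 370397  =  587^1 * 631^1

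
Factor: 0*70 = 0 = 0^1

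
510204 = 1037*492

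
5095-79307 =  -  74212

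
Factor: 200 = 2^3*5^2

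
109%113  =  109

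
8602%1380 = 322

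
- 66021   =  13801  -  79822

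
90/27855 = 2/619 = 0.00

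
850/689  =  1 + 161/689 =1.23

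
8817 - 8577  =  240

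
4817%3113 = 1704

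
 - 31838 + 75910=44072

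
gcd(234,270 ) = 18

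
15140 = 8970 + 6170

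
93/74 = 1  +  19/74 = 1.26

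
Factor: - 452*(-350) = 158200 =2^3*5^2*7^1*113^1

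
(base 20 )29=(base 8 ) 61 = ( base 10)49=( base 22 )25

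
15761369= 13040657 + 2720712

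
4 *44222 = 176888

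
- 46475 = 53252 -99727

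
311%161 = 150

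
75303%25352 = 24599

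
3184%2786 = 398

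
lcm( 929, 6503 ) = 6503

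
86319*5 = 431595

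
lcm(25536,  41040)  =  1149120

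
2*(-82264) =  - 164528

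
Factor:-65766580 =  - 2^2*5^1*11^1*233^1*1283^1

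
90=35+55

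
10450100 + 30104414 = 40554514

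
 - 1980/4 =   -  495 = -495.00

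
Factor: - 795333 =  - 3^1*7^1 * 11^2 * 313^1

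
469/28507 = 469/28507=0.02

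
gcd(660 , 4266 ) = 6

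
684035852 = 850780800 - 166744948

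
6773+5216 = 11989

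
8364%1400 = 1364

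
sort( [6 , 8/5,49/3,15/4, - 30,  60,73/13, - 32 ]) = [ - 32, - 30,8/5, 15/4,  73/13,6,49/3,60] 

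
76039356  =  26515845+49523511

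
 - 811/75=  - 811/75 = - 10.81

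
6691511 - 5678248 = 1013263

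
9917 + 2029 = 11946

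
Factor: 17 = 17^1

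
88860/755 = 17772/151= 117.70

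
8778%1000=778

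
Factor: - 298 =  - 2^1 *149^1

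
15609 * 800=12487200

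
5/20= 1/4 = 0.25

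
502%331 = 171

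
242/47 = 242/47 = 5.15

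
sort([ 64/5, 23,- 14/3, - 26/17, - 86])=[ - 86, - 14/3, - 26/17, 64/5,23] 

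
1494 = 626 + 868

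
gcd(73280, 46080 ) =320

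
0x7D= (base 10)125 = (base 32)3T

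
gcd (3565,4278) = 713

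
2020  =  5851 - 3831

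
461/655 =461/655 = 0.70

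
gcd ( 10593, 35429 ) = 1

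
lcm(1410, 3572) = 53580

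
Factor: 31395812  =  2^2*7^1 * 47^1*23857^1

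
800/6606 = 400/3303 = 0.12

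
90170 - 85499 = 4671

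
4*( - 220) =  - 880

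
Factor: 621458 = 2^1*310729^1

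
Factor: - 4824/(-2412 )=2^1 = 2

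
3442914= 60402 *57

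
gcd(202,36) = 2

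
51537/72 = 715 + 19/24 = 715.79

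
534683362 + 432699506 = 967382868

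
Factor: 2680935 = 3^1*5^1*367^1 * 487^1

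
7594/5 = 1518 + 4/5 = 1518.80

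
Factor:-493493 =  - 7^1*11^1*13^1 * 17^1*29^1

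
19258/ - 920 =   -  9629/460 = -20.93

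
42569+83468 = 126037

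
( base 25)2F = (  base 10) 65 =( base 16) 41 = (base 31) 23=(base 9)72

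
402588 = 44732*9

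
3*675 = 2025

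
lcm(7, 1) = 7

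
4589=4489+100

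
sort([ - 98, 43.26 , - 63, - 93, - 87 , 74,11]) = [ - 98,-93,-87, - 63,11,43.26 , 74 ]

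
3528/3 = 1176 = 1176.00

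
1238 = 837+401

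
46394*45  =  2087730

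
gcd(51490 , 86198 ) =2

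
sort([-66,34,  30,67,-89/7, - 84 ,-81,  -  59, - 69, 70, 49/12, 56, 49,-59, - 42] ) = [-84 , - 81, - 69, - 66, - 59, - 59, - 42 ,  -  89/7, 49/12, 30,34,49, 56, 67, 70]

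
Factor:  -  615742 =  - 2^1*307871^1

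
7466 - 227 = 7239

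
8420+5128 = 13548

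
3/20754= 1/6918 = 0.00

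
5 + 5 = 10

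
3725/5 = 745  =  745.00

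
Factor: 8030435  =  5^1*7^1 *479^2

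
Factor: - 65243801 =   -  7^1*23^1*405241^1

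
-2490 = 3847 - 6337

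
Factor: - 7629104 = - 2^4 * 7^2*37^1*263^1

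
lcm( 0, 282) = 0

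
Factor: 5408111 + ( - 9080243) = - 3672132  =  -  2^2*3^1*306011^1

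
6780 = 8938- 2158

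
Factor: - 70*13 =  - 2^1*5^1  *7^1 * 13^1 = -910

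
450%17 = 8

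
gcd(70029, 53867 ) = 1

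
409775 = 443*925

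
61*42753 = 2607933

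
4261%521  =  93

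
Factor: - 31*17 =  - 527  =  - 17^1*31^1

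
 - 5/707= - 1 + 702/707 = - 0.01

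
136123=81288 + 54835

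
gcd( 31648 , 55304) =8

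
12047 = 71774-59727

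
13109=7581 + 5528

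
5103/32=159  +  15/32  =  159.47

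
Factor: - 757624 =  - 2^3*7^1 *83^1*163^1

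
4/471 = 4/471 = 0.01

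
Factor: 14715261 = 3^2*11^1*148639^1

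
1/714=1/714=0.00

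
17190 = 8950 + 8240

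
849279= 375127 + 474152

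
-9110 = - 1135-7975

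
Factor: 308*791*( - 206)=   -50187368 = - 2^3*7^2*11^1*103^1*113^1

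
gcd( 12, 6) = 6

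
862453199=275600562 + 586852637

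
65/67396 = 65/67396  =  0.00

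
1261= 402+859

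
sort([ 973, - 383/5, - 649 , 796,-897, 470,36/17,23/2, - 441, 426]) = [ - 897, - 649,-441, - 383/5, 36/17,23/2,426,470,796,973]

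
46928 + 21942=68870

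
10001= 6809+3192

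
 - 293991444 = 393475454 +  - 687466898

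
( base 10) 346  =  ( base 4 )11122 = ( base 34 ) a6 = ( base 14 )1aa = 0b101011010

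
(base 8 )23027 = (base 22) k35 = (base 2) 10011000010111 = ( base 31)A4H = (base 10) 9751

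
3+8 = 11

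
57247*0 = 0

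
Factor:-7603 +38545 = 30942 = 2^1*3^4*191^1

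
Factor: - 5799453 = -3^1 * 11^1*43^1*61^1*67^1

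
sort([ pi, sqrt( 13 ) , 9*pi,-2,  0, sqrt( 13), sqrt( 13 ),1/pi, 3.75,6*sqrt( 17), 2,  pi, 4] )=[ - 2, 0, 1/pi,2,pi,pi , sqrt(13),sqrt( 13)  ,  sqrt(13), 3.75,4,  6 * sqrt (17),9*pi ]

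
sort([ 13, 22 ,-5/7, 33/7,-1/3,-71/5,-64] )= [ -64, - 71/5, - 5/7, -1/3,  33/7,13,22]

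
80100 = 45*1780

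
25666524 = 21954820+3711704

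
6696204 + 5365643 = 12061847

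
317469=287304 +30165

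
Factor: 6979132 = 2^2*61^1 * 28603^1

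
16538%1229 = 561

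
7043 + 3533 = 10576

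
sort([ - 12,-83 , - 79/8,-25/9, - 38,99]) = [ - 83,-38,-12, - 79/8, - 25/9, 99]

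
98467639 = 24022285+74445354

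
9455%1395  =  1085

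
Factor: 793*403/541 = 13^2*31^1 * 61^1*541^( - 1)= 319579/541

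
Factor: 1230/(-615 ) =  - 2 = - 2^1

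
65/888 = 65/888 = 0.07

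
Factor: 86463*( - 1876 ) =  - 2^2*  3^2 * 7^1 *13^1*67^1*739^1 = -162204588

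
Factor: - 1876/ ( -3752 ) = 2^(-1) = 1/2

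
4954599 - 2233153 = 2721446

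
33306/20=16653/10 =1665.30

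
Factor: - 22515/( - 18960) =2^( - 4 )*19^1 = 19/16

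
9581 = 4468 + 5113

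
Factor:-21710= - 2^1 * 5^1*13^1*167^1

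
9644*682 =6577208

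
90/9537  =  30/3179 =0.01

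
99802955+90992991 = 190795946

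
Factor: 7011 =3^2*19^1 * 41^1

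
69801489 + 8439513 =78241002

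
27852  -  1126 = 26726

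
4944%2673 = 2271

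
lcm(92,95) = 8740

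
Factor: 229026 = 2^1 * 3^1*7^2*19^1*41^1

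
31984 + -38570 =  - 6586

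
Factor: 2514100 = 2^2*5^2*31^1*811^1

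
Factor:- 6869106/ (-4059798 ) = 3^1*67^ (  -  1 )*359^1*1063^1 * 10099^( - 1 ) = 1144851/676633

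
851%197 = 63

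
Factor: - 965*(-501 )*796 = 384838140=2^2*3^1*5^1*167^1*193^1*199^1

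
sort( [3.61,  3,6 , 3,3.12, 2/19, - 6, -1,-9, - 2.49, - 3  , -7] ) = [ - 9 ,-7 ,  -  6 , - 3,  -  2.49, - 1, 2/19 , 3,3,3.12, 3.61, 6 ]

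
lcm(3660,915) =3660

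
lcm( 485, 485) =485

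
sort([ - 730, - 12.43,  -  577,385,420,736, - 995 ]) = [ - 995  ,-730, - 577,-12.43, 385,420,736 ] 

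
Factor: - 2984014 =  - 2^1*11^1 *135637^1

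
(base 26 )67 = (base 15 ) AD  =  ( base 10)163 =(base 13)C7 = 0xA3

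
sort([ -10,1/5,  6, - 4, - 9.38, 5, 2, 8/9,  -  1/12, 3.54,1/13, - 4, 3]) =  [ - 10, - 9.38, - 4, - 4, - 1/12, 1/13, 1/5,8/9,2,3, 3.54, 5, 6]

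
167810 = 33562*5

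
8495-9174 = -679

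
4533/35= 4533/35 =129.51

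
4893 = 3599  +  1294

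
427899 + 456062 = 883961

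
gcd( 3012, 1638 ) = 6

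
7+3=10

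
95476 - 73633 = 21843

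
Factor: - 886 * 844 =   -  747784=- 2^3*211^1 *443^1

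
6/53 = 6/53  =  0.11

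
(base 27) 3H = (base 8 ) 142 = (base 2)1100010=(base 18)58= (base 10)98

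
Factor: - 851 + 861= 10 = 2^1 *5^1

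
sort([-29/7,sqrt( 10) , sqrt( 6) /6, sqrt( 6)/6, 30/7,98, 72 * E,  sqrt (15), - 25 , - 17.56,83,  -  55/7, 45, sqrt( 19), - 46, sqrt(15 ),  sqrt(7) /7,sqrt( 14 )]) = [ - 46, - 25, - 17.56,-55/7, - 29/7,sqrt(7 )/7,  sqrt( 6) /6,sqrt ( 6 ) /6,sqrt( 10),sqrt( 14 ), sqrt (15 ), sqrt( 15 ), 30/7,  sqrt(19 ),45,83,  98 , 72 * E] 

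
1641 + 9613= 11254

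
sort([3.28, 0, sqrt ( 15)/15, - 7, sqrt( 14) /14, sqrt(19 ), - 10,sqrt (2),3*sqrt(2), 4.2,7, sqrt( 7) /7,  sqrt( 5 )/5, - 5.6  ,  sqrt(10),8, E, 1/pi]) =[ - 10, - 7,  -  5.6,0, sqrt( 15) /15,sqrt( 14) /14, 1/pi, sqrt(7) /7, sqrt(5)/5, sqrt( 2 ), E , sqrt( 10), 3.28,4.2, 3* sqrt(2 ), sqrt( 19 ) , 7, 8 ] 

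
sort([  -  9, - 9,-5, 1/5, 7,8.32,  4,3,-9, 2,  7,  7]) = [ - 9, - 9, - 9 , - 5,1/5,2,3, 4,7,7,  7,8.32 ]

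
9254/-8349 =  - 9254/8349 =- 1.11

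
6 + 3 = 9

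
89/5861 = 89/5861 = 0.02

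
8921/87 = 8921/87=102.54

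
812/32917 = 812/32917 = 0.02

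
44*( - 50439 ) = -2219316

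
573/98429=573/98429 = 0.01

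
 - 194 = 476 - 670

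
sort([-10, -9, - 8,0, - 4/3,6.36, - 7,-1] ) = [  -  10, - 9, - 8, - 7, - 4/3,  -  1,0, 6.36 ] 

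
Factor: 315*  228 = 2^2* 3^3 * 5^1*7^1*19^1 = 71820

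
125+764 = 889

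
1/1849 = 1/1849=0.00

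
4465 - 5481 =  - 1016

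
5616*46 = 258336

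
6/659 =6/659 = 0.01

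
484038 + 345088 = 829126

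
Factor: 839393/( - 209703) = -3^ ( - 1 ) *13^( - 1 )*19^( - 1 )*41^1*59^1*283^ ( - 1)*347^1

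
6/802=3/401 =0.01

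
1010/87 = 1010/87 =11.61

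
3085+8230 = 11315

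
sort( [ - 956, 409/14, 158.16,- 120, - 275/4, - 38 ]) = [ - 956, - 120,-275/4, - 38, 409/14, 158.16] 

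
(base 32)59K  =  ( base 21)C6A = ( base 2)1010100110100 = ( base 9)7401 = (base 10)5428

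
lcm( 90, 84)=1260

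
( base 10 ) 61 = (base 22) 2H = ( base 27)27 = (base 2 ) 111101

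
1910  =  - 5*(-382)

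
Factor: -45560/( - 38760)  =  67/57  =  3^( - 1 )*19^ ( -1)*67^1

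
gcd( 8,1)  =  1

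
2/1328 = 1/664 = 0.00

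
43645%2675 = 845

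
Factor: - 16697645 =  - 5^1 * 3339529^1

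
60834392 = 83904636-23070244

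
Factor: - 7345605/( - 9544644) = 2^(-2)*3^(  -  1) * 5^1*31^1*15797^1*265129^(-1) = 2448535/3181548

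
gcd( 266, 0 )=266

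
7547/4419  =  7547/4419 = 1.71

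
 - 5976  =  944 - 6920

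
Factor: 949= 13^1*73^1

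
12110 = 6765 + 5345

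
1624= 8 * 203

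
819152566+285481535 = 1104634101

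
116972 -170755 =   -  53783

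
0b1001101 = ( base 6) 205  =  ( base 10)77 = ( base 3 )2212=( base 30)2H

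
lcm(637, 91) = 637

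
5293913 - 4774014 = 519899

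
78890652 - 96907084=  - 18016432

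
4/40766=2/20383  =  0.00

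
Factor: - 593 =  - 593^1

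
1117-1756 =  - 639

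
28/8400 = 1/300 = 0.00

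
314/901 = 314/901 = 0.35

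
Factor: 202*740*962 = 143799760 = 2^4* 5^1*13^1*37^2 * 101^1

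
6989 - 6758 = 231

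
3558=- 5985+9543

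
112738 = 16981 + 95757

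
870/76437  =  290/25479= 0.01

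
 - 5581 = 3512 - 9093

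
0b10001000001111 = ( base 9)12857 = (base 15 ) 28B4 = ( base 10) 8719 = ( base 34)7if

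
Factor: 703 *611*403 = 13^2*19^1 * 31^1*37^1*47^1 = 173101799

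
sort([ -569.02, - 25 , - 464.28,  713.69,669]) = [-569.02, - 464.28, - 25, 669, 713.69 ]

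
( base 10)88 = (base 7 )154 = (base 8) 130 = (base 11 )80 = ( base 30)2S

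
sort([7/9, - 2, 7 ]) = [ - 2,7/9,  7 ] 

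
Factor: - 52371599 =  -7^1*2027^1*3691^1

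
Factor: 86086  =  2^1*7^1*11^1*13^1* 43^1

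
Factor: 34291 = 53^1*647^1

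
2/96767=2/96767 = 0.00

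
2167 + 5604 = 7771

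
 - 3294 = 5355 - 8649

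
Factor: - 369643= - 373^1 * 991^1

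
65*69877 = 4542005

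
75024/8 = 9378 = 9378.00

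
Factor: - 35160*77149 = -2712558840  =  -  2^3*3^1*5^1*179^1*293^1*431^1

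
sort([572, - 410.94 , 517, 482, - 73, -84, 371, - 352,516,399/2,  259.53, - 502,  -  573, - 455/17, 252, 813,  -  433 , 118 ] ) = [  -  573, - 502, - 433,-410.94,  -  352, - 84,  -  73, -455/17, 118,  399/2,252, 259.53 , 371,482,516,517,572,813 ] 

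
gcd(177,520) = 1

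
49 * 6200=303800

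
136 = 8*17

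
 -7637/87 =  - 88 + 19/87 = - 87.78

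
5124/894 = 854/149 = 5.73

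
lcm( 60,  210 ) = 420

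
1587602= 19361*82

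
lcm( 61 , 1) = 61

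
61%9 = 7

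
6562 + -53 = 6509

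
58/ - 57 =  - 58/57 = -  1.02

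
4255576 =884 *4814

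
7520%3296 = 928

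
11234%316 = 174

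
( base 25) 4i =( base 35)3D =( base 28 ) 46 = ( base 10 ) 118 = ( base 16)76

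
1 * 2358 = 2358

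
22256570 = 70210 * 317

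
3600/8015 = 720/1603 = 0.45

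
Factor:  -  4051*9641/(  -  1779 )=3^(-1 )*31^1*311^1*593^(- 1 )*4051^1 = 39055691/1779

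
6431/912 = 6431/912=7.05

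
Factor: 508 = 2^2*127^1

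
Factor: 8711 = 31^1 * 281^1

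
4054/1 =4054 = 4054.00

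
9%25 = 9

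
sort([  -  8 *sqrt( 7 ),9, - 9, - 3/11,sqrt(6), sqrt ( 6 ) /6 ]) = [-8*sqrt( 7), - 9, - 3/11,sqrt (6 ) /6, sqrt(6), 9 ] 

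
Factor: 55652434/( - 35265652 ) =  - 2^( - 1)*191^1 *1933^ ( - 1)*4561^ ( - 1)*145687^1= - 27826217/17632826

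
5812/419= 13 + 365/419 = 13.87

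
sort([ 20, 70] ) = [20,70] 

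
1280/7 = 1280/7 = 182.86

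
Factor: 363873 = 3^1*121291^1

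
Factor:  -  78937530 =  - 2^1*3^1*5^1*7^2 * 53699^1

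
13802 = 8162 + 5640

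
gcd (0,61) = 61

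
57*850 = 48450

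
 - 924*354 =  - 327096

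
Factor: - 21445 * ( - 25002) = 536167890 = 2^1*3^3*5^1*463^1*4289^1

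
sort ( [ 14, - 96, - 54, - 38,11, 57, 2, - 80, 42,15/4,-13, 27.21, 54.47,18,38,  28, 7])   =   [ - 96, - 80,-54, - 38,-13, 2,15/4, 7,11, 14, 18,  27.21, 28, 38, 42 , 54.47, 57]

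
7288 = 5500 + 1788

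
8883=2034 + 6849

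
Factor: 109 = 109^1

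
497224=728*683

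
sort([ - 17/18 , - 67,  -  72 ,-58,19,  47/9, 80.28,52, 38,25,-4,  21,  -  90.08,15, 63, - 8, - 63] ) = [ - 90.08, - 72, - 67,  -  63, - 58, -8, - 4, - 17/18, 47/9,  15,19,21, 25,38,52,63 , 80.28]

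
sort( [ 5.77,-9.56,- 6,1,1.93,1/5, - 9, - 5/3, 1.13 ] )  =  [ - 9.56, - 9, - 6, - 5/3, 1/5,1, 1.13, 1.93,5.77] 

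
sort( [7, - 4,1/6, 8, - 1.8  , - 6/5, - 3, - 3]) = [  -  4,-3,-3,-1.8, - 6/5, 1/6,7,8]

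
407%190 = 27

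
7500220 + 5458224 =12958444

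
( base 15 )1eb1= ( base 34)5qr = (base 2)1101000100011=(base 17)162a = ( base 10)6691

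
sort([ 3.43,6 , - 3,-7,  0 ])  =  [-7, - 3, 0, 3.43, 6 ] 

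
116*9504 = 1102464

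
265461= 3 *88487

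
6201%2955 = 291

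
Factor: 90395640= 2^3*3^2*5^1* 251099^1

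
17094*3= 51282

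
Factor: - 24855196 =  - 2^2*6213799^1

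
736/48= 46/3 = 15.33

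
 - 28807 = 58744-87551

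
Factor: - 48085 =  -5^1*59^1*163^1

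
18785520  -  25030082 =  - 6244562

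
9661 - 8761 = 900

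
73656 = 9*8184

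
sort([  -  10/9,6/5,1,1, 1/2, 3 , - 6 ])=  [ - 6,  -  10/9,1/2,1,1,6/5,3 ] 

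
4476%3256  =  1220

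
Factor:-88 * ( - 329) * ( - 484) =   -  14012768 = -  2^5*7^1 * 11^3*47^1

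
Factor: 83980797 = 3^1*23^1 *1217113^1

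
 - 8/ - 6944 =1/868  =  0.00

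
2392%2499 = 2392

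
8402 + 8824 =17226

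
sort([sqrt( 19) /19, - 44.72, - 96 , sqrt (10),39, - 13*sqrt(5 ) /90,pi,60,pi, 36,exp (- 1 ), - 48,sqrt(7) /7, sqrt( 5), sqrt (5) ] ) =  [ - 96,-48, - 44.72, - 13*sqrt(5)/90,sqrt ( 19)/19,exp( - 1 ), sqrt(7) /7,sqrt( 5 ),sqrt( 5),pi,pi,sqrt(10 ) , 36,39,60]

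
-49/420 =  - 1 + 53/60 = - 0.12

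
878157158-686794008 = 191363150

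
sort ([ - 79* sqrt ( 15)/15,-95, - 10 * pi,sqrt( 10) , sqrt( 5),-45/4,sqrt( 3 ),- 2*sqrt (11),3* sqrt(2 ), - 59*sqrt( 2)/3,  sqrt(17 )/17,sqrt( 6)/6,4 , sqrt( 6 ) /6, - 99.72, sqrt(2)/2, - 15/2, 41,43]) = [ - 99.72,-95, - 10*pi, - 59 *sqrt(2 )/3, - 79*sqrt ( 15)/15, - 45/4, - 15/2, - 2*sqrt( 11), sqrt( 17)/17, sqrt( 6)/6, sqrt(6) /6,sqrt( 2) /2,sqrt(3 ),sqrt (5 ),sqrt( 10) , 4,3 *sqrt (2),41,43]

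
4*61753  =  247012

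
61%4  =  1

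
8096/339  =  23 + 299/339 = 23.88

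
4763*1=4763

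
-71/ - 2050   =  71/2050 =0.03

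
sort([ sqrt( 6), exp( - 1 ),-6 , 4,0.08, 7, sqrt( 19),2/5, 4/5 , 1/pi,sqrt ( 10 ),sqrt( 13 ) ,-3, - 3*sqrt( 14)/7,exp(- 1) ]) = [ - 6, - 3, - 3*sqrt( 14 ) /7,  0.08 , 1/pi,exp( - 1), exp( - 1), 2/5, 4/5, sqrt( 6 ), sqrt( 10) , sqrt (13), 4, sqrt( 19 ),7]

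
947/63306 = 947/63306 = 0.01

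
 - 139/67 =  - 3+62/67 = -2.07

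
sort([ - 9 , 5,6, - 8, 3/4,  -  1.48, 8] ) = [ - 9, - 8, - 1.48,3/4,5,  6,  8] 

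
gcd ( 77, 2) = 1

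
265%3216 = 265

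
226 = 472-246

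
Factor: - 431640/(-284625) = 2^3 *5^( -2)*23^( - 1 )*109^1 = 872/575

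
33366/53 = 33366/53 =629.55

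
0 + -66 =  - 66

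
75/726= 25/242  =  0.10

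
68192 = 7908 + 60284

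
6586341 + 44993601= 51579942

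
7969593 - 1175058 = 6794535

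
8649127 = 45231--8603896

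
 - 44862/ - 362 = 22431/181 = 123.93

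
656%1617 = 656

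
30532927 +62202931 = 92735858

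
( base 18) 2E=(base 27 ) 1N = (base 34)1G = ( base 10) 50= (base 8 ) 62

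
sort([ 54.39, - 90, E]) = [ - 90,E, 54.39 ] 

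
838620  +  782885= 1621505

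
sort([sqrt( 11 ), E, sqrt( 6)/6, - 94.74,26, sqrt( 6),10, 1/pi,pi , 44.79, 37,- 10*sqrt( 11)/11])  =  [ - 94.74, - 10*sqrt(11)/11,1/pi, sqrt(6 ) /6, sqrt(6) , E,pi, sqrt( 11),10,  26, 37,44.79 ] 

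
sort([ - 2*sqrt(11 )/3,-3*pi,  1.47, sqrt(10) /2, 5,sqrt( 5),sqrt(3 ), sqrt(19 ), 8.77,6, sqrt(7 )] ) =[ - 3 * pi, - 2 * sqrt( 11 ) /3, 1.47,sqrt(10 ) /2, sqrt(3 ), sqrt(5 ), sqrt(7), sqrt(19 ), 5, 6, 8.77 ] 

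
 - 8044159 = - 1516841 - 6527318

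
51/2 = 25 + 1/2 =25.50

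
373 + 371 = 744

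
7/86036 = 7/86036 = 0.00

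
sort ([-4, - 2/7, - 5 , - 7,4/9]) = [ - 7,- 5,-4, - 2/7 , 4/9] 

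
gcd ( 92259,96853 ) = 1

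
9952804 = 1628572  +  8324232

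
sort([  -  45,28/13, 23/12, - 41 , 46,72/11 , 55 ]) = [ -45, - 41,23/12, 28/13, 72/11,  46,  55 ]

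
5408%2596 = 216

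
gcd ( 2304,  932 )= 4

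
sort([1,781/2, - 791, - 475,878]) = [-791  , - 475,1, 781/2 , 878]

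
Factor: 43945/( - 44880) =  - 47/48= -2^( - 4)*3^(-1)*47^1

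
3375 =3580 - 205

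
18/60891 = 6/20297=0.00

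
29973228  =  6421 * 4668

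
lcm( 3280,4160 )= 170560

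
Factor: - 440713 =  - 7^1 * 13^1*29^1*  167^1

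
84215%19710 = 5375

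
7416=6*1236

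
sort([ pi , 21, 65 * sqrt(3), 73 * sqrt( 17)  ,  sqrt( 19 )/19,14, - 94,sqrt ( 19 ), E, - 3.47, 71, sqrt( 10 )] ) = [-94, - 3.47, sqrt (19) /19, E,pi,sqrt(10),sqrt( 19),14,21,71,65 * sqrt( 3),73*sqrt (17 )]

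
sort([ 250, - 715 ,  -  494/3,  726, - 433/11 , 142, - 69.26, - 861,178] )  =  [ - 861,-715, - 494/3, - 69.26,  -  433/11, 142, 178, 250, 726]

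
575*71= 40825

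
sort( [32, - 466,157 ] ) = [ - 466,32,157 ] 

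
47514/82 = 23757/41  =  579.44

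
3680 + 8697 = 12377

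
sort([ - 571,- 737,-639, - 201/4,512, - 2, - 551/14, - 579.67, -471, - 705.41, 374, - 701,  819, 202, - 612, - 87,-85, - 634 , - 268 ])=[ - 737, - 705.41 , - 701,-639,  -  634, - 612, - 579.67, - 571, - 471,- 268, - 87,  -  85, - 201/4, - 551/14, - 2, 202,374, 512, 819]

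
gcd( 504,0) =504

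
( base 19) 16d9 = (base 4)2101001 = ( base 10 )9281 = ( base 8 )22101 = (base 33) 8h8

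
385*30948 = 11914980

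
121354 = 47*2582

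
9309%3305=2699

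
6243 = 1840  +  4403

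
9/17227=9/17227 = 0.00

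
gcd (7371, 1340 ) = 1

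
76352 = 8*9544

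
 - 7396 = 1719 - 9115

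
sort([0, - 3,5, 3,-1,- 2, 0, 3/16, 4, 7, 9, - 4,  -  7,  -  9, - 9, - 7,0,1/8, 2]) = [-9,- 9,  -  7, - 7 ,-4, - 3 ,  -  2, - 1, 0, 0 , 0 , 1/8 , 3/16, 2,  3, 4, 5, 7, 9]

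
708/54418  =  354/27209=0.01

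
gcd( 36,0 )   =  36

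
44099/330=133 + 19/30= 133.63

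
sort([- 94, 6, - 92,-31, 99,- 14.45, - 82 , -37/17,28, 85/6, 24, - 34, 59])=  [ - 94,-92, - 82, - 34, - 31, - 14.45, - 37/17, 6, 85/6, 24, 28 , 59,99 ]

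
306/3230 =9/95= 0.09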